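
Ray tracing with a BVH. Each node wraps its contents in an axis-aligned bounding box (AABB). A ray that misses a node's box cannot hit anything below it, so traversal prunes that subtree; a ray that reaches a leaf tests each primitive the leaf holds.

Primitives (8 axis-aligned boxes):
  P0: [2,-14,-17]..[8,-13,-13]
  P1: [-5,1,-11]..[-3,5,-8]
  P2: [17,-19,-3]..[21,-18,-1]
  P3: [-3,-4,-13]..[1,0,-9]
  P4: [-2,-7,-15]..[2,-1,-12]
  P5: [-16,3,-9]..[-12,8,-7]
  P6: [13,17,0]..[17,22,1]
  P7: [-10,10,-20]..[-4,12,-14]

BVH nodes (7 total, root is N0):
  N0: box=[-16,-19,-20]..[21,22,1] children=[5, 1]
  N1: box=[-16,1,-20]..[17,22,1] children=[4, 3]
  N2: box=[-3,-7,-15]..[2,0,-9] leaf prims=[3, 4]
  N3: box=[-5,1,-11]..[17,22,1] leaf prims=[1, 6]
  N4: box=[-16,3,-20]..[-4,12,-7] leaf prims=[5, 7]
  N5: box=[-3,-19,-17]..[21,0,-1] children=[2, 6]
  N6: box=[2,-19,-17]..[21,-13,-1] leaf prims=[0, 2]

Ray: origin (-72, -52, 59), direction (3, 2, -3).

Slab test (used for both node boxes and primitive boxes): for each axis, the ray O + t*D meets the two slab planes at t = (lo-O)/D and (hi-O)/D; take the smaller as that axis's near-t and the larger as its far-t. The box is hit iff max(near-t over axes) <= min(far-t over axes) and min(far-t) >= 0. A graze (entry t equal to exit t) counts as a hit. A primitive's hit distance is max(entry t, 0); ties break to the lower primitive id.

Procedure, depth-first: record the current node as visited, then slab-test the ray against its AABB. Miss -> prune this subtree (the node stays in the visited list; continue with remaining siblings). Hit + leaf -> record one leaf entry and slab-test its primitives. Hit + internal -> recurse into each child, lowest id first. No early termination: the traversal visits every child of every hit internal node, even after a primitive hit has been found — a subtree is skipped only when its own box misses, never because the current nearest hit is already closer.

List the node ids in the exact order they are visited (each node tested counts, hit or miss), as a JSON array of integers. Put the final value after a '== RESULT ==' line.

Walk:
N0 x:[56/3,31] y:[33/2,37] z:[58/3,79/3] -> hit [58/3,79/3], descend [1, 5]
  N1 x:[56/3,89/3] y:[53/2,37] z:[58/3,79/3] -> miss, prune
  N5 x:[23,31] y:[33/2,26] z:[20,76/3] -> hit [23,76/3], descend [2, 6]
    N2 x:[23,74/3] y:[45/2,26] z:[68/3,74/3] -> hit [23,74/3] leaf, test {P3@t=24, P4@t=71/3}
    N6 x:[74/3,31] y:[33/2,39/2] z:[20,76/3] -> miss, prune

Summary -> nodes [0, 1, 5, 2, 6]; box-tests=5; leaf-entries=1; first=P4

== RESULT ==
[0, 1, 5, 2, 6]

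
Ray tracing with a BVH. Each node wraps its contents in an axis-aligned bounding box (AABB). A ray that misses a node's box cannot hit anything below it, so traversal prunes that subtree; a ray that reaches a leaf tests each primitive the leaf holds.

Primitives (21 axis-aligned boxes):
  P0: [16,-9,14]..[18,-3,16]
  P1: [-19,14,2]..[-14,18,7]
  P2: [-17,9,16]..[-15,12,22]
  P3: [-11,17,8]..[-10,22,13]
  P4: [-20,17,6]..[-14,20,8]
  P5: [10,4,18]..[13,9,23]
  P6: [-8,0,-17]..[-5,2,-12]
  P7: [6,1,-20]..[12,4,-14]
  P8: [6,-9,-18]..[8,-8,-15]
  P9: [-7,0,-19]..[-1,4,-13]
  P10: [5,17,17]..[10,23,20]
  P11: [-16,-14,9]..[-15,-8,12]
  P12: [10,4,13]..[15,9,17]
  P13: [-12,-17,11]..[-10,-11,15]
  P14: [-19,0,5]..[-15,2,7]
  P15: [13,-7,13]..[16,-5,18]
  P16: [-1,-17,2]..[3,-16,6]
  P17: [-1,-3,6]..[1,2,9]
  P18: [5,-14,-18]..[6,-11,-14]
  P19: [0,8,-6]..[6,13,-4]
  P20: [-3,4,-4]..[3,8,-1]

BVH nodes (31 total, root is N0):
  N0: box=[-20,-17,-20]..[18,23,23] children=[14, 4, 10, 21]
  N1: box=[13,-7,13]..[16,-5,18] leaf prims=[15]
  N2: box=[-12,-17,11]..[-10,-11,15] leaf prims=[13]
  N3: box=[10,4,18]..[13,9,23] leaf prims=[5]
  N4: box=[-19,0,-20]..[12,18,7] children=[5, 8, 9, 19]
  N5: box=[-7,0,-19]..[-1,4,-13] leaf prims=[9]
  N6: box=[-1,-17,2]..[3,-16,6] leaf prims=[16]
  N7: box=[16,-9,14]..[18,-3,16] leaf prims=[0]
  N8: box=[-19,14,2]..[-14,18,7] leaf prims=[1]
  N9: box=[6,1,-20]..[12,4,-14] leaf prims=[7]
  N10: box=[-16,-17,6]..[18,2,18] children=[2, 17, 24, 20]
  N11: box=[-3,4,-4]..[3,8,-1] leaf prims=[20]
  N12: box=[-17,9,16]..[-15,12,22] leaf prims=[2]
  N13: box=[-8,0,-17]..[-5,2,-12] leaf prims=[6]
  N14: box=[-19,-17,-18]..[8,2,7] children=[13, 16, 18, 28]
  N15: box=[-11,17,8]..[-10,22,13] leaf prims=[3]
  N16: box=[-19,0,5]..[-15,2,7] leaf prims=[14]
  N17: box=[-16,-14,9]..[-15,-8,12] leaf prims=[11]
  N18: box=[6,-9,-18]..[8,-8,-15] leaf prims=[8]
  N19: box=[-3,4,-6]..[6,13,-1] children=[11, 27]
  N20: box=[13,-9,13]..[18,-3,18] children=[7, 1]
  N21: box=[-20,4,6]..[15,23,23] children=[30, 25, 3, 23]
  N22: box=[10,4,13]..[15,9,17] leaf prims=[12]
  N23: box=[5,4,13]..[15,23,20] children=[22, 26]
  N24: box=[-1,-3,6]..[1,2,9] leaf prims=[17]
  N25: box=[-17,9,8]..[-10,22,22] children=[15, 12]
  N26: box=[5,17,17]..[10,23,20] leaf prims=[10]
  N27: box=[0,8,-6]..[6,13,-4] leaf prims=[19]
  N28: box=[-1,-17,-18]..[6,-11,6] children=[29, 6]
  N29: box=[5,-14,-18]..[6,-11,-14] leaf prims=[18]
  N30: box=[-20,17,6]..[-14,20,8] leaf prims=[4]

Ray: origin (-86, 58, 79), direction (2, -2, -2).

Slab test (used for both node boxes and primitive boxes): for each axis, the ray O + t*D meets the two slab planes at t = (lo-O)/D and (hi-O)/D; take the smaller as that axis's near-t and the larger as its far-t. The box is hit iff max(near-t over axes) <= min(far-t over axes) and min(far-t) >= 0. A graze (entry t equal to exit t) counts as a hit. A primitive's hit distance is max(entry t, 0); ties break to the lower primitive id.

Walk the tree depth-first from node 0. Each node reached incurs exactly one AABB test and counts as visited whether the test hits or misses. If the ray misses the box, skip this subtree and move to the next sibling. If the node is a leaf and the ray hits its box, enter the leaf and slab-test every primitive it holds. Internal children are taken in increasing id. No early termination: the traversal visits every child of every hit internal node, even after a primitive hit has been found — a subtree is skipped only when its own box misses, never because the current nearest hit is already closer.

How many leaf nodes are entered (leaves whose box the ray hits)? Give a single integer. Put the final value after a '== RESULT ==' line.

Walk:
N0 x:[33,52] y:[35/2,75/2] z:[28,99/2] -> hit [33,75/2], descend [4, 10, 14, 21]
  N4 x:[67/2,49] y:[20,29] z:[36,99/2] -> miss, prune
  N10 x:[35,52] y:[28,75/2] z:[61/2,73/2] -> hit [35,73/2], descend [2, 17, 20, 24]
    N2 x:[37,38] y:[69/2,75/2] z:[32,34] -> miss, prune
    N17 x:[35,71/2] y:[33,36] z:[67/2,35] -> hit [35,35] leaf, test {P11@t=35}
    N20 x:[99/2,52] y:[61/2,67/2] z:[61/2,33] -> miss, prune
    N24 x:[85/2,87/2] y:[28,61/2] z:[35,73/2] -> miss, prune
  N14 x:[67/2,47] y:[28,75/2] z:[36,97/2] -> hit [36,75/2], descend [13, 16, 18, 28]
    N13 x:[39,81/2] y:[28,29] z:[91/2,48] -> miss, prune
    N16 x:[67/2,71/2] y:[28,29] z:[36,37] -> miss, prune
    N18 x:[46,47] y:[33,67/2] z:[47,97/2] -> miss, prune
    N28 x:[85/2,46] y:[69/2,75/2] z:[73/2,97/2] -> miss, prune
  N21 x:[33,101/2] y:[35/2,27] z:[28,73/2] -> miss, prune

Visited [0, 4, 10, 2, 17, 20, 24, 14, 13, 16, 18, 28, 21]. Tests: 13 box, 1 leaf. Nearest: P11.

== RESULT ==
1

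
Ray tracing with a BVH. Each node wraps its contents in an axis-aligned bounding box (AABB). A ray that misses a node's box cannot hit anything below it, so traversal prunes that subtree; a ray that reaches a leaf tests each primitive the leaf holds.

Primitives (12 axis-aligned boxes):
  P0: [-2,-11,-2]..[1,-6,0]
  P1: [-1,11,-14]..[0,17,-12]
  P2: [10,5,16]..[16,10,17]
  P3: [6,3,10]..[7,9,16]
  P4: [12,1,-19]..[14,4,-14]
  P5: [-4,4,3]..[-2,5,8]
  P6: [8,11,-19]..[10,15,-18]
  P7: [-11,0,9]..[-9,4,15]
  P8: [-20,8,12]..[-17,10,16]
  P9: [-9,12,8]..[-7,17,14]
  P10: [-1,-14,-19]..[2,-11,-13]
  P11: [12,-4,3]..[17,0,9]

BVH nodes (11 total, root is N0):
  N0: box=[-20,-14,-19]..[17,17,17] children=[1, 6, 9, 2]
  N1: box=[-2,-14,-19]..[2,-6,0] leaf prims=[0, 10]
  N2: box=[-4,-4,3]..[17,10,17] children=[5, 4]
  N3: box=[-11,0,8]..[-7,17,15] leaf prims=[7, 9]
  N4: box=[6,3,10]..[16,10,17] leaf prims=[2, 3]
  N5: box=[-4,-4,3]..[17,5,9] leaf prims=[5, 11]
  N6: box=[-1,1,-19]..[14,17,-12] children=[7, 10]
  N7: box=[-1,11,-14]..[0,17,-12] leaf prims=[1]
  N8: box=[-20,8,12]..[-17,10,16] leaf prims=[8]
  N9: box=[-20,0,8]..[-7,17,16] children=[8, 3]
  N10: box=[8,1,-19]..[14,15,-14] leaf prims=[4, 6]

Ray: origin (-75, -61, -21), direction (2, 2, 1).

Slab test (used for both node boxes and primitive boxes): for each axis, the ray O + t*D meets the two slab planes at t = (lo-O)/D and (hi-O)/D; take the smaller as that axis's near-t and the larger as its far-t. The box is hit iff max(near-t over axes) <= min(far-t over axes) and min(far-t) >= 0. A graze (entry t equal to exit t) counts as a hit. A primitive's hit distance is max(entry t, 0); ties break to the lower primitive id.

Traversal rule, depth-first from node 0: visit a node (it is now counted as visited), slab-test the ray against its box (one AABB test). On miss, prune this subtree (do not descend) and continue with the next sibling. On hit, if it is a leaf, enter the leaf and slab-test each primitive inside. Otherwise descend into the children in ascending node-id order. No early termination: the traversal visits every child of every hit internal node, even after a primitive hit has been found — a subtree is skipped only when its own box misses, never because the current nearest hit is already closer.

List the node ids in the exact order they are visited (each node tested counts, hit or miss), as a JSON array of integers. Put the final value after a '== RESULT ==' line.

Traverse from the root:
N0 x:[55/2,46] y:[47/2,39] z:[2,38] -> hit [55/2,38], descend [1, 2, 6, 9]
  N1 x:[73/2,77/2] y:[47/2,55/2] z:[2,21] -> miss, prune
  N2 x:[71/2,46] y:[57/2,71/2] z:[24,38] -> hit [71/2,71/2], descend [4, 5]
    N4 x:[81/2,91/2] y:[32,71/2] z:[31,38] -> miss, prune
    N5 x:[71/2,46] y:[57/2,33] z:[24,30] -> miss, prune
  N6 x:[37,89/2] y:[31,39] z:[2,9] -> miss, prune
  N9 x:[55/2,34] y:[61/2,39] z:[29,37] -> hit [61/2,34], descend [3, 8]
    N3 x:[32,34] y:[61/2,39] z:[29,36] -> hit [32,34] leaf, test {P7@t=32, P9(miss)}
    N8 x:[55/2,29] y:[69/2,71/2] z:[33,37] -> miss, prune

order=[0, 1, 2, 4, 5, 6, 9, 3, 8]  |boxes|=9  |leaves|=1  hit=P7

== RESULT ==
[0, 1, 2, 4, 5, 6, 9, 3, 8]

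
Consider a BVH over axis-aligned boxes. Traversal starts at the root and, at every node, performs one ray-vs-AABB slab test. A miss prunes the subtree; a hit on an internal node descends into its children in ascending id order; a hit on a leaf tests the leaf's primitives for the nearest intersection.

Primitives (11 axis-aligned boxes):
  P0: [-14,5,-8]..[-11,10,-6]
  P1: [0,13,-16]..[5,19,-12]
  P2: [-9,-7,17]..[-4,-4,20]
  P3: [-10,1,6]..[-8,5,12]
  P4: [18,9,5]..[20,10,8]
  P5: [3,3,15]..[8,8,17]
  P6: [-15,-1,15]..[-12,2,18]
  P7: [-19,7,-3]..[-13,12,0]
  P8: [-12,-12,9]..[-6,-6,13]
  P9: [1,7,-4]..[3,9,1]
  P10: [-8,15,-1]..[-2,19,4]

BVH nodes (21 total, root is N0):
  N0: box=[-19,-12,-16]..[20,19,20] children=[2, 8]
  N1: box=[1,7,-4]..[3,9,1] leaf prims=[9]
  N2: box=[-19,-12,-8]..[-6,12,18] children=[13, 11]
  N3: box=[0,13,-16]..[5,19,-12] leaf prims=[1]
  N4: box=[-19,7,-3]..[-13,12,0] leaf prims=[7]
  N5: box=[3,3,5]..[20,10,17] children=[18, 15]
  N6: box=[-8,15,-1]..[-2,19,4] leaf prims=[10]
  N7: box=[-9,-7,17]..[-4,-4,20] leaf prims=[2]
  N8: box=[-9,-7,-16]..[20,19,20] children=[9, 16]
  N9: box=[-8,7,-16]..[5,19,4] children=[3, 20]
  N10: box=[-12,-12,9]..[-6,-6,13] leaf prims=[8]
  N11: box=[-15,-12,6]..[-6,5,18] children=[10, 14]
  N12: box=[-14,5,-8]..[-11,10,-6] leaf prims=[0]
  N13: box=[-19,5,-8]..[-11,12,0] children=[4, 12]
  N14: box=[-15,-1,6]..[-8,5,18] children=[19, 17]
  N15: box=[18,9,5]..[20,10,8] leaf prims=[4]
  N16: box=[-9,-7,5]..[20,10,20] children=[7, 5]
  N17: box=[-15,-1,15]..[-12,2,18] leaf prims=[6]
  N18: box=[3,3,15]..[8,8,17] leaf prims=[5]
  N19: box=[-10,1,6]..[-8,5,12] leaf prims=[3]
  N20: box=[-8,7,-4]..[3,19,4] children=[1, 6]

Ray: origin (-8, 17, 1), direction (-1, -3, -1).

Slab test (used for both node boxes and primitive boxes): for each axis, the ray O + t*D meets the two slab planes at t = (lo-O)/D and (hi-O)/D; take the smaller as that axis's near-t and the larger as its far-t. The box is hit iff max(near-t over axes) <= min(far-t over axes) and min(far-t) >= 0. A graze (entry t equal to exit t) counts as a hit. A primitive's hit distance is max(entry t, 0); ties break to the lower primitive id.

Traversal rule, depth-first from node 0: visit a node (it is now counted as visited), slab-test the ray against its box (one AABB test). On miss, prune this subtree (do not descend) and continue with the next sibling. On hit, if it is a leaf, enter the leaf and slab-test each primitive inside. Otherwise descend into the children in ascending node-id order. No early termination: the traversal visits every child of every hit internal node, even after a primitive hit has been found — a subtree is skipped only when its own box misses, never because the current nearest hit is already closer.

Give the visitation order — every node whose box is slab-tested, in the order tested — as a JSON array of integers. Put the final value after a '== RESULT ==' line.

Trace the traversal:
N0 x:[-28,11] y:[-2/3,29/3] z:[-19,17] -> hit [-2/3,29/3], descend [2, 8]
  N2 x:[-2,11] y:[5/3,29/3] z:[-17,9] -> hit [5/3,9], descend [11, 13]
    N11 x:[-2,7] y:[4,29/3] z:[-17,-5] -> miss, prune
    N13 x:[3,11] y:[5/3,4] z:[1,9] -> hit [3,4], descend [4, 12]
      N4 x:[5,11] y:[5/3,10/3] z:[1,4] -> miss, prune
      N12 x:[3,6] y:[7/3,4] z:[7,9] -> miss, prune
  N8 x:[-28,1] y:[-2/3,8] z:[-19,17] -> hit [-2/3,1], descend [9, 16]
    N9 x:[-13,0] y:[-2/3,10/3] z:[-3,17] -> hit [-2/3,0], descend [3, 20]
      N3 x:[-13,-8] y:[-2/3,4/3] z:[13,17] -> miss, prune
      N20 x:[-11,0] y:[-2/3,10/3] z:[-3,5] -> hit [-2/3,0], descend [1, 6]
        N1 x:[-11,-9] y:[8/3,10/3] z:[0,5] -> miss, prune
        N6 x:[-6,0] y:[-2/3,2/3] z:[-3,2] -> hit [-2/3,0] leaf, test {P10@t=0}
    N16 x:[-28,1] y:[7/3,8] z:[-19,-4] -> miss, prune

order=[0, 2, 11, 13, 4, 12, 8, 9, 3, 20, 1, 6, 16]  |boxes|=13  |leaves|=1  hit=P10

== RESULT ==
[0, 2, 11, 13, 4, 12, 8, 9, 3, 20, 1, 6, 16]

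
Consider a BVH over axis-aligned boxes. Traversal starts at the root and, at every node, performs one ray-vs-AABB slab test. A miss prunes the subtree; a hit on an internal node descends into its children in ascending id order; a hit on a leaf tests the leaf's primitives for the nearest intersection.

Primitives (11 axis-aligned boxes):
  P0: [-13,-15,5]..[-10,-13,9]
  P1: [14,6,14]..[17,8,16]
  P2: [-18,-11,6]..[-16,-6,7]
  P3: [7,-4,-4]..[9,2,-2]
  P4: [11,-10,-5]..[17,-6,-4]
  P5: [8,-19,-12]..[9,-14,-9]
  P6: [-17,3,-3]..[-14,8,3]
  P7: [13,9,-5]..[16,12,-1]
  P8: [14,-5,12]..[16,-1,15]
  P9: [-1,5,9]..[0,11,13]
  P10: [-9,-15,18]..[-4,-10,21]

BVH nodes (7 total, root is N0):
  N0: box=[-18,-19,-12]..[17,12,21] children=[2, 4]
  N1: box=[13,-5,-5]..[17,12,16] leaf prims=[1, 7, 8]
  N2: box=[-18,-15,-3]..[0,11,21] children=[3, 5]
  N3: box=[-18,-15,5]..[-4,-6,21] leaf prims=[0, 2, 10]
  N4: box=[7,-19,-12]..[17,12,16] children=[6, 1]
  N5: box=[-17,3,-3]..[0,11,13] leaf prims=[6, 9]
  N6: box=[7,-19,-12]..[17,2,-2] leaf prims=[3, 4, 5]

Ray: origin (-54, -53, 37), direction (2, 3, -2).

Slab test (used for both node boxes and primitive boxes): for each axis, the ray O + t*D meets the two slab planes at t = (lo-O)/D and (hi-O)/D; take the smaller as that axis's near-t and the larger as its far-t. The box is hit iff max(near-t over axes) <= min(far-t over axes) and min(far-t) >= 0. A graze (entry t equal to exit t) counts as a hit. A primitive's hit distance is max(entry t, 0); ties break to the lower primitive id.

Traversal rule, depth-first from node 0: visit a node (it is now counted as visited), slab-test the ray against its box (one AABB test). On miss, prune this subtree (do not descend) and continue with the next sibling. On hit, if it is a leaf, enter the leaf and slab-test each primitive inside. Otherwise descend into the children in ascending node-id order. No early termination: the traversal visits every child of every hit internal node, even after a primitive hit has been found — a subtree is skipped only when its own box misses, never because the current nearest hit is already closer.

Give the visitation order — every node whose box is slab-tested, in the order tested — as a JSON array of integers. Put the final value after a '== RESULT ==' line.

Traverse from the root:
N0 x:[18,71/2] y:[34/3,65/3] z:[8,49/2] -> hit [18,65/3], descend [2, 4]
  N2 x:[18,27] y:[38/3,64/3] z:[8,20] -> hit [18,20], descend [3, 5]
    N3 x:[18,25] y:[38/3,47/3] z:[8,16] -> miss, prune
    N5 x:[37/2,27] y:[56/3,64/3] z:[12,20] -> hit [56/3,20] leaf, test {P6@t=56/3, P9(miss)}
  N4 x:[61/2,71/2] y:[34/3,65/3] z:[21/2,49/2] -> miss, prune

Visited [0, 2, 3, 5, 4]. Tests: 5 box, 1 leaf. Nearest: P6.

== RESULT ==
[0, 2, 3, 5, 4]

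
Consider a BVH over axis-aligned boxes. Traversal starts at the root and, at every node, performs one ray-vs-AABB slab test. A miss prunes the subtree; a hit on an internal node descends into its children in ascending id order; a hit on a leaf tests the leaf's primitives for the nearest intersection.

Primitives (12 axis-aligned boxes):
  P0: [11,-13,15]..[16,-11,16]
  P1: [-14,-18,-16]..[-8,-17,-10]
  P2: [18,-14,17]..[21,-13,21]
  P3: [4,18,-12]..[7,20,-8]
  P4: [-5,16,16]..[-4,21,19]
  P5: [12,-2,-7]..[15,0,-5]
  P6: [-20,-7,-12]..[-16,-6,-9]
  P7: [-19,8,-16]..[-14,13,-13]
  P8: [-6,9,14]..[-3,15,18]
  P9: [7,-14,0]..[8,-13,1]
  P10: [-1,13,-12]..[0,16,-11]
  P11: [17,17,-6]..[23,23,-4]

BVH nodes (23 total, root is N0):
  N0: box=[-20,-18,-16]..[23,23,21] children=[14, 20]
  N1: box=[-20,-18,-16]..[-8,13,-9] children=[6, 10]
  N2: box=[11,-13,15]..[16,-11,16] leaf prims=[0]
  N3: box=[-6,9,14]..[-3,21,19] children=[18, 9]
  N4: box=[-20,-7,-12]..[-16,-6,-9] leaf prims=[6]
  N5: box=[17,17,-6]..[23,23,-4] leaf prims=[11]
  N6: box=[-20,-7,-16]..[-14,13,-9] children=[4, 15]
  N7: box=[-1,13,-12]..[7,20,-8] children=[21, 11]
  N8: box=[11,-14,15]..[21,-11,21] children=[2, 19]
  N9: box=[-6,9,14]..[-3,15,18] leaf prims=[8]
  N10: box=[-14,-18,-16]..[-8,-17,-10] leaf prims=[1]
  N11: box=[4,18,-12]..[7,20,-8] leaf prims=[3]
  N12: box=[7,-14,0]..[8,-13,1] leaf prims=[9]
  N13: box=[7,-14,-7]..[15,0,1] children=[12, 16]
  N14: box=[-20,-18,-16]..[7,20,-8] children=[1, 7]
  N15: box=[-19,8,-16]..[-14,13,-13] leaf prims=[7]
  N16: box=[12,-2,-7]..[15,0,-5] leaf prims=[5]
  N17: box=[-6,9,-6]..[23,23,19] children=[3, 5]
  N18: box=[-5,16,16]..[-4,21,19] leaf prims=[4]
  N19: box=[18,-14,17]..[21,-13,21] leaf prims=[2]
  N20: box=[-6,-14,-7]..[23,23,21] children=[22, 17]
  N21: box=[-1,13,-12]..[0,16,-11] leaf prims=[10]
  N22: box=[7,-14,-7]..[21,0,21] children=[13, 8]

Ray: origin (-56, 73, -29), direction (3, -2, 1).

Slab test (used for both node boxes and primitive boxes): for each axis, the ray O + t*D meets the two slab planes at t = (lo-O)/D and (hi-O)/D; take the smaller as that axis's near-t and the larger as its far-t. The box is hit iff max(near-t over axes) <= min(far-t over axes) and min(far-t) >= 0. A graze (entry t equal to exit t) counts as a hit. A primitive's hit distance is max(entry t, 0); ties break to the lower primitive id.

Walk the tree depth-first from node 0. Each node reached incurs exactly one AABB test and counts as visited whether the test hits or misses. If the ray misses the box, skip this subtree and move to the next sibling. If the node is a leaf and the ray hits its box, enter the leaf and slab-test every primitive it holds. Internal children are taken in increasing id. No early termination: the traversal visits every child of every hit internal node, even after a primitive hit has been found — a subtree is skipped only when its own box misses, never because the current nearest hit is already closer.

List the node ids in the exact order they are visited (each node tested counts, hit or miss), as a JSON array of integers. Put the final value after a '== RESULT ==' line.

Traverse from the root:
N0 x:[12,79/3] y:[25,91/2] z:[13,50] -> hit [25,79/3], descend [14, 20]
  N14 x:[12,21] y:[53/2,91/2] z:[13,21] -> miss, prune
  N20 x:[50/3,79/3] y:[25,87/2] z:[22,50] -> hit [25,79/3], descend [17, 22]
    N17 x:[50/3,79/3] y:[25,32] z:[23,48] -> hit [25,79/3], descend [3, 5]
      N3 x:[50/3,53/3] y:[26,32] z:[43,48] -> miss, prune
      N5 x:[73/3,79/3] y:[25,28] z:[23,25] -> hit [25,25] leaf, test {P11@t=25}
    N22 x:[21,77/3] y:[73/2,87/2] z:[22,50] -> miss, prune

7 AABB tests over nodes [0, 14, 20, 17, 3, 5, 22]; 1 leaf entered; closest P11.

== RESULT ==
[0, 14, 20, 17, 3, 5, 22]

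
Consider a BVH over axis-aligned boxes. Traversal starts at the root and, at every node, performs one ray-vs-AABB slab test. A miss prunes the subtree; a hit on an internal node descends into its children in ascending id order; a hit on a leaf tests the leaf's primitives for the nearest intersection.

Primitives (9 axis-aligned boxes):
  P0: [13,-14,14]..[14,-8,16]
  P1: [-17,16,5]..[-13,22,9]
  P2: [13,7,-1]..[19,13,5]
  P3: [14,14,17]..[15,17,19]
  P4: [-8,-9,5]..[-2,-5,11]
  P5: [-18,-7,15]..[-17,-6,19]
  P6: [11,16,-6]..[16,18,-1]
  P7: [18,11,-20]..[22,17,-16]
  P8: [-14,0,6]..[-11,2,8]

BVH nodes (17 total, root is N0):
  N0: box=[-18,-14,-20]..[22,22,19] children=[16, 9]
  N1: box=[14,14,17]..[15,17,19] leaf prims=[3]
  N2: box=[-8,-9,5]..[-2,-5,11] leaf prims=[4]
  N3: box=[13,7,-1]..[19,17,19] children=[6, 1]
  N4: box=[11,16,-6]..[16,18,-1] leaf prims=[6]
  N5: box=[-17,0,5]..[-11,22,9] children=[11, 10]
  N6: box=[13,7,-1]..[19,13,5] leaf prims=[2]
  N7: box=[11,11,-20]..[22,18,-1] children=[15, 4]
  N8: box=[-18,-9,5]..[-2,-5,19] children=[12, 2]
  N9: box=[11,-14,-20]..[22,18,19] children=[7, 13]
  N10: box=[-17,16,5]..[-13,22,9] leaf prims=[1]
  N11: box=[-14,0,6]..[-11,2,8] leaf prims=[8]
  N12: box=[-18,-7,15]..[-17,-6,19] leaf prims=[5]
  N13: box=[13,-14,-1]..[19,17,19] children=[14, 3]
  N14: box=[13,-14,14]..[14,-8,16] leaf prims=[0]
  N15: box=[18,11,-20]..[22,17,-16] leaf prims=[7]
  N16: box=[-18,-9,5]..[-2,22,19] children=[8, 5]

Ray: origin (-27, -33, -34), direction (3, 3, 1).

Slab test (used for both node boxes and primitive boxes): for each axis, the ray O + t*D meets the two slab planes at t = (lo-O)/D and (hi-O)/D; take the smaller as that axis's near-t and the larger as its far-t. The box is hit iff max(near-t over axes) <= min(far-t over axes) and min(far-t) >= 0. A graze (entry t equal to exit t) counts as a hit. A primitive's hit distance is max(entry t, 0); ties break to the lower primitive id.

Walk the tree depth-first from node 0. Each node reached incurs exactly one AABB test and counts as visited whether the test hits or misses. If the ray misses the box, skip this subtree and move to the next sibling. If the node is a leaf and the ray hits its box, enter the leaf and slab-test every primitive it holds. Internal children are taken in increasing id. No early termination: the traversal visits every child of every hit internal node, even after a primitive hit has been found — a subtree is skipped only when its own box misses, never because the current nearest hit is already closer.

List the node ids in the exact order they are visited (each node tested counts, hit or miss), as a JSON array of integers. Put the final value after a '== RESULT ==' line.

Traverse from the root:
N0 x:[3,49/3] y:[19/3,55/3] z:[14,53] -> hit [14,49/3], descend [9, 16]
  N9 x:[38/3,49/3] y:[19/3,17] z:[14,53] -> hit [14,49/3], descend [7, 13]
    N7 x:[38/3,49/3] y:[44/3,17] z:[14,33] -> hit [44/3,49/3], descend [4, 15]
      N4 x:[38/3,43/3] y:[49/3,17] z:[28,33] -> miss, prune
      N15 x:[15,49/3] y:[44/3,50/3] z:[14,18] -> hit [15,49/3] leaf, test {P7@t=15}
    N13 x:[40/3,46/3] y:[19/3,50/3] z:[33,53] -> miss, prune
  N16 x:[3,25/3] y:[8,55/3] z:[39,53] -> miss, prune

Summary -> nodes [0, 9, 7, 4, 15, 13, 16]; box-tests=7; leaf-entries=1; first=P7

== RESULT ==
[0, 9, 7, 4, 15, 13, 16]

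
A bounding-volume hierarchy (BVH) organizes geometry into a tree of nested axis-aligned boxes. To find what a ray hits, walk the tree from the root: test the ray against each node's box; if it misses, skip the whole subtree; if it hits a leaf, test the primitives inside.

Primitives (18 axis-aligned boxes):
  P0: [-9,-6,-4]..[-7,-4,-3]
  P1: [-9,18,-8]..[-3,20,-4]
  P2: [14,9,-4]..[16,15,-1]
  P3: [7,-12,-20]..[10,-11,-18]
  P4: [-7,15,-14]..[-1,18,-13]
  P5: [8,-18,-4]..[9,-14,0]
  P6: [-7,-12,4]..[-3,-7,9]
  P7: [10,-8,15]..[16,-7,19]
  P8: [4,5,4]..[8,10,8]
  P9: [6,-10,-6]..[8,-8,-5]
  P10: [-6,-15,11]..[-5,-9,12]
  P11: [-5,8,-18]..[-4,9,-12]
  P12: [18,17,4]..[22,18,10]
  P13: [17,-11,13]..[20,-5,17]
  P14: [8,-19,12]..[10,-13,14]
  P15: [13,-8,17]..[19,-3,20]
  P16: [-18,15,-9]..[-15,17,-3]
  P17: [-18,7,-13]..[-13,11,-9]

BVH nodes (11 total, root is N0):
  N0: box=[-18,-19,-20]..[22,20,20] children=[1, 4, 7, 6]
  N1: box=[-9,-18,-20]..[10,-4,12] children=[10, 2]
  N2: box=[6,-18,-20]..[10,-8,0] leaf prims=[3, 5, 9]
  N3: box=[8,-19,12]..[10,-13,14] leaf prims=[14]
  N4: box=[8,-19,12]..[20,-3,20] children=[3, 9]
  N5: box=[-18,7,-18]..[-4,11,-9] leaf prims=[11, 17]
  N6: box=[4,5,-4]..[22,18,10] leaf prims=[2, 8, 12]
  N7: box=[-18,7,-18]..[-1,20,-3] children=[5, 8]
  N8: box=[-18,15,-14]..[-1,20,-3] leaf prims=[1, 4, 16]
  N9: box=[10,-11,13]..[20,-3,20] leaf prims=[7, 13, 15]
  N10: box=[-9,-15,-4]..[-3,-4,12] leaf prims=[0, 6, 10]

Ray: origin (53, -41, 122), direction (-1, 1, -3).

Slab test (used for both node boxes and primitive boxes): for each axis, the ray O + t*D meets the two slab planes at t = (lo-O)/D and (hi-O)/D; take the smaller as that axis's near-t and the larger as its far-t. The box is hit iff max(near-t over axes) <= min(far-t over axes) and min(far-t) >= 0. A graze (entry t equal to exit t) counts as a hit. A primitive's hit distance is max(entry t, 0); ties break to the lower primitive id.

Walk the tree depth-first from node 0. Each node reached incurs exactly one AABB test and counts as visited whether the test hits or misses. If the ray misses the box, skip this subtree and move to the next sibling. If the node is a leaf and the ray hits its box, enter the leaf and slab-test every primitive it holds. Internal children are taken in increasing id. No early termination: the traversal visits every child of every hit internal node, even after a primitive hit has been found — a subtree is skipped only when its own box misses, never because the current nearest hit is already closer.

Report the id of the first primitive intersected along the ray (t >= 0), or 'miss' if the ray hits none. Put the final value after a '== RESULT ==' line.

Trace the traversal:
N0 x:[31,71] y:[22,61] z:[34,142/3] -> hit [34,142/3], descend [1, 4, 6, 7]
  N1 x:[43,62] y:[23,37] z:[110/3,142/3] -> miss, prune
  N4 x:[33,45] y:[22,38] z:[34,110/3] -> hit [34,110/3], descend [3, 9]
    N3 x:[43,45] y:[22,28] z:[36,110/3] -> miss, prune
    N9 x:[33,43] y:[30,38] z:[34,109/3] -> hit [34,109/3] leaf, test {P7(miss), P13@t=35, P15@t=34}
  N6 x:[31,49] y:[46,59] z:[112/3,42] -> miss, prune
  N7 x:[54,71] y:[48,61] z:[125/3,140/3] -> miss, prune

Summary -> nodes [0, 1, 4, 3, 9, 6, 7]; box-tests=7; leaf-entries=1; first=P15

== RESULT ==
15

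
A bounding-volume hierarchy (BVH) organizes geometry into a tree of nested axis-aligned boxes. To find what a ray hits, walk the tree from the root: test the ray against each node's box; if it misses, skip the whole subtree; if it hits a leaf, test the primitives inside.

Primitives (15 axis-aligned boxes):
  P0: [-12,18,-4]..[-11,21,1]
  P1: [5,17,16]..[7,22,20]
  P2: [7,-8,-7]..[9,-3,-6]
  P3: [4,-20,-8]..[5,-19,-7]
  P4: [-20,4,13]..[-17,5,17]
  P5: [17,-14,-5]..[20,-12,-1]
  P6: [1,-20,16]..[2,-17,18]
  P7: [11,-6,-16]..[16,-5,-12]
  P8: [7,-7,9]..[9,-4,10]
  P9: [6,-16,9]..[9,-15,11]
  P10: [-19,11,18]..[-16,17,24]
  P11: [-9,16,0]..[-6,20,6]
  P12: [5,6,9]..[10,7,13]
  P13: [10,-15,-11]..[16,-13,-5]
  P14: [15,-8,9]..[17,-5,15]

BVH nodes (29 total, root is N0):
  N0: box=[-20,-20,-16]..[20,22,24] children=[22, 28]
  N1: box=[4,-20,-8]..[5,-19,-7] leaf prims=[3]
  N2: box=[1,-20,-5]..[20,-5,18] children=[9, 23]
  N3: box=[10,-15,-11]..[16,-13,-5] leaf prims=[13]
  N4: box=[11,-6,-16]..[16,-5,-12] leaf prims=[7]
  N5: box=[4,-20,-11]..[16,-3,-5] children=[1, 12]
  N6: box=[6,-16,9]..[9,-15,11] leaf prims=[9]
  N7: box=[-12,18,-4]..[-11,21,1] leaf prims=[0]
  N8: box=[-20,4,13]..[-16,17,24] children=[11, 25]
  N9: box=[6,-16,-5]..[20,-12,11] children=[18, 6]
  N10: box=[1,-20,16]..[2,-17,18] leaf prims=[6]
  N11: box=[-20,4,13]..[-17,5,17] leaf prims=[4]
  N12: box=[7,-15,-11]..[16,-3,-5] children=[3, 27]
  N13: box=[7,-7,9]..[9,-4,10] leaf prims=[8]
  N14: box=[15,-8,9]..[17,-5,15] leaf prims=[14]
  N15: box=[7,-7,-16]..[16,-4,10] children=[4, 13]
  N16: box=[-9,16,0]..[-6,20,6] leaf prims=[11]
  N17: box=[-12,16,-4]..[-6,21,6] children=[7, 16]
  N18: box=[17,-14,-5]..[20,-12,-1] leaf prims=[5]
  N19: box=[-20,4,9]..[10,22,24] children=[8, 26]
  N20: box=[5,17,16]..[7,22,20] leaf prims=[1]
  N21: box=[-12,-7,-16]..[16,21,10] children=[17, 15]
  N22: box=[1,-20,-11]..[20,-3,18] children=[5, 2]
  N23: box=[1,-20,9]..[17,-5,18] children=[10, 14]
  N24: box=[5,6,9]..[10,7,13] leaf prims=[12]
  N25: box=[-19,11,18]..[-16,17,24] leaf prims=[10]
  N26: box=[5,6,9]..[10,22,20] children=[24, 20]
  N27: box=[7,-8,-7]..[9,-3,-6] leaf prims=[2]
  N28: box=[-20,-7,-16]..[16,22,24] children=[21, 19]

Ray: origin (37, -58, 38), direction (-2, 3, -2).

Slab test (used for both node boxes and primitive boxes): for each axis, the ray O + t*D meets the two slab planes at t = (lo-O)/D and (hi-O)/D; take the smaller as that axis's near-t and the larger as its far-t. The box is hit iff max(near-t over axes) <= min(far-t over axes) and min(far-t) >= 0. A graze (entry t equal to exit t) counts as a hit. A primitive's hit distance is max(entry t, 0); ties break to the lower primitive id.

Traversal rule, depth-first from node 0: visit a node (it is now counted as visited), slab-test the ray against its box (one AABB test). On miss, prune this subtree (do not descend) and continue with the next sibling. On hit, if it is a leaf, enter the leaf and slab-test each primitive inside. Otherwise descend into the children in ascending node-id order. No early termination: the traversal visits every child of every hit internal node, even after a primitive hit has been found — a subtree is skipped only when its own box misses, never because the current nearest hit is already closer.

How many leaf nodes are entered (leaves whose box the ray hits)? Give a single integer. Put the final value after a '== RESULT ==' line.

Traverse from the root:
N0 x:[17/2,57/2] y:[38/3,80/3] z:[7,27] -> hit [38/3,80/3], descend [22, 28]
  N22 x:[17/2,18] y:[38/3,55/3] z:[10,49/2] -> hit [38/3,18], descend [2, 5]
    N2 x:[17/2,18] y:[38/3,53/3] z:[10,43/2] -> hit [38/3,53/3], descend [9, 23]
      N9 x:[17/2,31/2] y:[14,46/3] z:[27/2,43/2] -> hit [14,46/3], descend [6, 18]
        N6 x:[14,31/2] y:[14,43/3] z:[27/2,29/2] -> hit [14,43/3] leaf, test {P9@t=14}
        N18 x:[17/2,10] y:[44/3,46/3] z:[39/2,43/2] -> miss, prune
      N23 x:[10,18] y:[38/3,53/3] z:[10,29/2] -> hit [38/3,29/2], descend [10, 14]
        N10 x:[35/2,18] y:[38/3,41/3] z:[10,11] -> miss, prune
        N14 x:[10,11] y:[50/3,53/3] z:[23/2,29/2] -> miss, prune
    N5 x:[21/2,33/2] y:[38/3,55/3] z:[43/2,49/2] -> miss, prune
  N28 x:[21/2,57/2] y:[17,80/3] z:[7,27] -> hit [17,80/3], descend [19, 21]
    N19 x:[27/2,57/2] y:[62/3,80/3] z:[7,29/2] -> miss, prune
    N21 x:[21/2,49/2] y:[17,79/3] z:[14,27] -> hit [17,49/2], descend [15, 17]
      N15 x:[21/2,15] y:[17,18] z:[14,27] -> miss, prune
      N17 x:[43/2,49/2] y:[74/3,79/3] z:[16,21] -> miss, prune

15 AABB tests over nodes [0, 22, 2, 9, 6, 18, 23, 10, 14, 5, 28, 19, 21, 15, 17]; 1 leaf entered; closest P9.

== RESULT ==
1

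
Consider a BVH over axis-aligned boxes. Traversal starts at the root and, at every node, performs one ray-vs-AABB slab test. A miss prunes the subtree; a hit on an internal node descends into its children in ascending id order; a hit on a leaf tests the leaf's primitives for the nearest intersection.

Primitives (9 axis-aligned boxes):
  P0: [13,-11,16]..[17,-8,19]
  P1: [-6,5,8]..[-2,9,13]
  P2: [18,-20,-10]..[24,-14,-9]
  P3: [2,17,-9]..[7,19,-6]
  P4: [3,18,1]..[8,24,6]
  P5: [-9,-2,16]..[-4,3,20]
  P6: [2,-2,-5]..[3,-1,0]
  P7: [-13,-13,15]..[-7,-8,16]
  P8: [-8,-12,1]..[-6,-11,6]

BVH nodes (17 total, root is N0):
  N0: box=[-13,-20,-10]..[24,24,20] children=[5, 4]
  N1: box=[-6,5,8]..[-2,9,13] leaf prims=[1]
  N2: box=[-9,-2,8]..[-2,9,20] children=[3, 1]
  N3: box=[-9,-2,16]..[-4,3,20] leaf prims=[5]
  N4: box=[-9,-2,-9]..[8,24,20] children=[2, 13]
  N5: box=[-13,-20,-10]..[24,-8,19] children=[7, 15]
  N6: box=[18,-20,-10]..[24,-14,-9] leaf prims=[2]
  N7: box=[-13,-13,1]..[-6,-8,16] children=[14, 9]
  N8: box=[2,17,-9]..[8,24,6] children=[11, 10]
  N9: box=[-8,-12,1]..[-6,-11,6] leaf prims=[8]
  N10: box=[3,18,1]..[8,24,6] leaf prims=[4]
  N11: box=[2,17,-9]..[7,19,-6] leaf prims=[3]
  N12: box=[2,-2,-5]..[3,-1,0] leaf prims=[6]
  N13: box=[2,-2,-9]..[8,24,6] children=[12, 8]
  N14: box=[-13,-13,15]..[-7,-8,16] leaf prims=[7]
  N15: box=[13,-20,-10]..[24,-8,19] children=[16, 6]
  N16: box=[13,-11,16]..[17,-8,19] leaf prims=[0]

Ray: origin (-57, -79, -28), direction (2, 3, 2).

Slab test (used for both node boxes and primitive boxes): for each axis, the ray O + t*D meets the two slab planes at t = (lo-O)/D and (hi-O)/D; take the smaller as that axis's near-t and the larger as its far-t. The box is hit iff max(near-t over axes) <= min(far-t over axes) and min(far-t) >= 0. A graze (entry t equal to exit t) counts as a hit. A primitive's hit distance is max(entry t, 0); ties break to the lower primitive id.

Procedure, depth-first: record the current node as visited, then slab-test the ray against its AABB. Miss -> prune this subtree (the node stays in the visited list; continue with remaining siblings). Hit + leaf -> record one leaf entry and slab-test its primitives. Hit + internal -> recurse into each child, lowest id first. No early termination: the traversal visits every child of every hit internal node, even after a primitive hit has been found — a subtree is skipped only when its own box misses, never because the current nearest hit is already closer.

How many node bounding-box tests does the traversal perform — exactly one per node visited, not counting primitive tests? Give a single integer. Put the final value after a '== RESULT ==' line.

Traverse from the root:
N0 x:[22,81/2] y:[59/3,103/3] z:[9,24] -> hit [22,24], descend [4, 5]
  N4 x:[24,65/2] y:[77/3,103/3] z:[19/2,24] -> miss, prune
  N5 x:[22,81/2] y:[59/3,71/3] z:[9,47/2] -> hit [22,47/2], descend [7, 15]
    N7 x:[22,51/2] y:[22,71/3] z:[29/2,22] -> hit [22,22], descend [9, 14]
      N9 x:[49/2,51/2] y:[67/3,68/3] z:[29/2,17] -> miss, prune
      N14 x:[22,25] y:[22,71/3] z:[43/2,22] -> hit [22,22] leaf, test {P7@t=22}
    N15 x:[35,81/2] y:[59/3,71/3] z:[9,47/2] -> miss, prune

7 AABB tests over nodes [0, 4, 5, 7, 9, 14, 15]; 1 leaf entered; closest P7.

== RESULT ==
7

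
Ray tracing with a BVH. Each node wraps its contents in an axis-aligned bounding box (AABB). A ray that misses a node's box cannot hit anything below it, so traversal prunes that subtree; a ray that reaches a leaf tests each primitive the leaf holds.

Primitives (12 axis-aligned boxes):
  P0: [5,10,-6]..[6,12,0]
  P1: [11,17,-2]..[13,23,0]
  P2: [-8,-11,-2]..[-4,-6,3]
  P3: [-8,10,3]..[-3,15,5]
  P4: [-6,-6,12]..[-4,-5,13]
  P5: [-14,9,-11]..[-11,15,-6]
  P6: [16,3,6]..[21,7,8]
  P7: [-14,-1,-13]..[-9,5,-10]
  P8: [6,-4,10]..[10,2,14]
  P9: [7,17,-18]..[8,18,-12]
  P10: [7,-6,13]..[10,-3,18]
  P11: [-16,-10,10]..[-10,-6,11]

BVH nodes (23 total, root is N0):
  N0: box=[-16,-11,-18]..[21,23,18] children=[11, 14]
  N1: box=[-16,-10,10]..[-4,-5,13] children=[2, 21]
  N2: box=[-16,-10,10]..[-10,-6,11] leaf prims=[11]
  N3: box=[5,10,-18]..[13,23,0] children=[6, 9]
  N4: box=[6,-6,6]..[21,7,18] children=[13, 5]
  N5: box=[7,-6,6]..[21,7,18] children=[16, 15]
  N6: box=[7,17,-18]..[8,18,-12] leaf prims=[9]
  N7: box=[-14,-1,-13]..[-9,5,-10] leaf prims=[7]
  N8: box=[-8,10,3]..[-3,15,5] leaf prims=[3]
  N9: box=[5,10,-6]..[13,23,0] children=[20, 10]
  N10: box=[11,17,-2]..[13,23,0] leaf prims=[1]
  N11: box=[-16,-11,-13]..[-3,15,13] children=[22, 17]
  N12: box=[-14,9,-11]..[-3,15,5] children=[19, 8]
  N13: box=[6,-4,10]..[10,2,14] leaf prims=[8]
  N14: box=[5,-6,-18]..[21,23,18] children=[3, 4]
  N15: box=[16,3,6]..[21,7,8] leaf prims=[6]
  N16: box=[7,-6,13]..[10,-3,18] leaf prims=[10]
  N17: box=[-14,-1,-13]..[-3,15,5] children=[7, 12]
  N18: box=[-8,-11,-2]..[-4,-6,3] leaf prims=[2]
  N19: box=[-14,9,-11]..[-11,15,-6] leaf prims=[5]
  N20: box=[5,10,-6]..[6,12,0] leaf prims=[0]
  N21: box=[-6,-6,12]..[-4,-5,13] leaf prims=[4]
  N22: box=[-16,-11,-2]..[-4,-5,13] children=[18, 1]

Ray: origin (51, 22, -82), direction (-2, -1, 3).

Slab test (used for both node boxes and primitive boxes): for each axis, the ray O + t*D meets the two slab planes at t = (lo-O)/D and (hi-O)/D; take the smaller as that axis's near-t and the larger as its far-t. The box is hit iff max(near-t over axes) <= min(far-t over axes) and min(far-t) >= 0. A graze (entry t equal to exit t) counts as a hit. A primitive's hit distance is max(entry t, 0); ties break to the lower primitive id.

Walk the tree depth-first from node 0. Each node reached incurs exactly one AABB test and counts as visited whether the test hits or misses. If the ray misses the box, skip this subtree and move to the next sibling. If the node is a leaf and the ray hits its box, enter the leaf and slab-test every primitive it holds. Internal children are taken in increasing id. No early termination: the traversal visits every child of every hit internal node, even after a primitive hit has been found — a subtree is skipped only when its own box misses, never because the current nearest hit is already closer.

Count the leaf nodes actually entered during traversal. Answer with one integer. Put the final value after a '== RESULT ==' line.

Walk:
N0 x:[15,67/2] y:[-1,33] z:[64/3,100/3] -> hit [64/3,33], descend [11, 14]
  N11 x:[27,67/2] y:[7,33] z:[23,95/3] -> hit [27,95/3], descend [17, 22]
    N17 x:[27,65/2] y:[7,23] z:[23,29] -> miss, prune
    N22 x:[55/2,67/2] y:[27,33] z:[80/3,95/3] -> hit [55/2,95/3], descend [1, 18]
      N1 x:[55/2,67/2] y:[27,32] z:[92/3,95/3] -> hit [92/3,95/3], descend [2, 21]
        N2 x:[61/2,67/2] y:[28,32] z:[92/3,31] -> hit [92/3,31] leaf, test {P11@t=92/3}
        N21 x:[55/2,57/2] y:[27,28] z:[94/3,95/3] -> miss, prune
      N18 x:[55/2,59/2] y:[28,33] z:[80/3,85/3] -> hit [28,85/3] leaf, test {P2@t=28}
  N14 x:[15,23] y:[-1,28] z:[64/3,100/3] -> hit [64/3,23], descend [3, 4]
    N3 x:[19,23] y:[-1,12] z:[64/3,82/3] -> miss, prune
    N4 x:[15,45/2] y:[15,28] z:[88/3,100/3] -> miss, prune

Visited [0, 11, 17, 22, 1, 2, 21, 18, 14, 3, 4]. Tests: 11 box, 2 leaf. Nearest: P2.

== RESULT ==
2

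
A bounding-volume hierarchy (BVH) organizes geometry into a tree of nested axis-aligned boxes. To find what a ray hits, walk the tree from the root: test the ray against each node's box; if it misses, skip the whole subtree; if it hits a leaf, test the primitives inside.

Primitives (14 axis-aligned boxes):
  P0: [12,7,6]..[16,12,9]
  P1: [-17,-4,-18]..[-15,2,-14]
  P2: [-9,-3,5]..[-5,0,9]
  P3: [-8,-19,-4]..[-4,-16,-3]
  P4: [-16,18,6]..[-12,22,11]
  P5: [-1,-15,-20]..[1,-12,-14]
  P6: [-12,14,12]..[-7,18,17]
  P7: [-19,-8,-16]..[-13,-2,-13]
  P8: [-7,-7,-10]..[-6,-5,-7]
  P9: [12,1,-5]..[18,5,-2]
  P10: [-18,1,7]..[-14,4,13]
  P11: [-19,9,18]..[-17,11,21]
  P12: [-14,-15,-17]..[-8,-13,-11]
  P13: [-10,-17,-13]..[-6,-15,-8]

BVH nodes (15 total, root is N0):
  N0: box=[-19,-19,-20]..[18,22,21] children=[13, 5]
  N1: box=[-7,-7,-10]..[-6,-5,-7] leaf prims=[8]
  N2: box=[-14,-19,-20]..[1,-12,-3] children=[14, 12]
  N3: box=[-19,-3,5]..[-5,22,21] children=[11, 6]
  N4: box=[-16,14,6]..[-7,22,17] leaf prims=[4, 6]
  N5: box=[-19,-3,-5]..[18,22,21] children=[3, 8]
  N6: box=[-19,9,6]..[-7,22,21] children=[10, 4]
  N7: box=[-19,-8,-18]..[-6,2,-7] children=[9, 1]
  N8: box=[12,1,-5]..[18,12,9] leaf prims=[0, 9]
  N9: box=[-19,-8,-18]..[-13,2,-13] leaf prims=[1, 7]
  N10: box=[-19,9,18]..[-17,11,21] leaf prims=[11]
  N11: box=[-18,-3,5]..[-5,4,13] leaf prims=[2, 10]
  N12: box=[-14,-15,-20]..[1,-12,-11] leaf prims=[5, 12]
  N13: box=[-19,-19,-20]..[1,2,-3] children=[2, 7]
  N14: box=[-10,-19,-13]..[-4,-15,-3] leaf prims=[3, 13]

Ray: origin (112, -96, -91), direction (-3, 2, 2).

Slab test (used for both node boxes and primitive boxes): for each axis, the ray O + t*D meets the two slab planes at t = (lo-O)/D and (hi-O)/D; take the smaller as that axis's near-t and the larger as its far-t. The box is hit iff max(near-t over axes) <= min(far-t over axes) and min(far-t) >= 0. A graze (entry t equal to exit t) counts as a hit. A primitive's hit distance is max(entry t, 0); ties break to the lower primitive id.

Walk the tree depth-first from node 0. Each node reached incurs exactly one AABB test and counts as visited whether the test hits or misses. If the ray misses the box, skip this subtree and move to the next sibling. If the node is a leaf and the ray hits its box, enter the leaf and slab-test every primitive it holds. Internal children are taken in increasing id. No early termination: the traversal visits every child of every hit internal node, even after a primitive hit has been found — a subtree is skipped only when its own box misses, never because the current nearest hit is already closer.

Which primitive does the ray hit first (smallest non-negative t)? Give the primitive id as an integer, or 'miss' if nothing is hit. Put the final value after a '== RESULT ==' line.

Trace the traversal:
N0 x:[94/3,131/3] y:[77/2,59] z:[71/2,56] -> hit [77/2,131/3], descend [5, 13]
  N5 x:[94/3,131/3] y:[93/2,59] z:[43,56] -> miss, prune
  N13 x:[37,131/3] y:[77/2,49] z:[71/2,44] -> hit [77/2,131/3], descend [2, 7]
    N2 x:[37,42] y:[77/2,42] z:[71/2,44] -> hit [77/2,42], descend [12, 14]
      N12 x:[37,42] y:[81/2,42] z:[71/2,40] -> miss, prune
      N14 x:[116/3,122/3] y:[77/2,81/2] z:[39,44] -> hit [39,81/2] leaf, test {P3(miss), P13@t=79/2}
    N7 x:[118/3,131/3] y:[44,49] z:[73/2,42] -> miss, prune

7 AABB tests over nodes [0, 5, 13, 2, 12, 14, 7]; 1 leaf entered; closest P13.

== RESULT ==
13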